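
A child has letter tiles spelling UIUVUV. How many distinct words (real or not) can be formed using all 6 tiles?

The 6 letters of UIUVUV have repeats: U appearing 3 times and V appearing twice.
The number of distinct arrangements is 6!/(3!·2!) = 720/12 = 60.

60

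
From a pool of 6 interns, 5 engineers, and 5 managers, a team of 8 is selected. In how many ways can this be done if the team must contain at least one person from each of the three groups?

12495

Total 8-person selections from all 16: C(16,8) = 12870.
Subtract selections that omit an entire group: no interns → C(10,8) = 45; no engineers → C(11,8) = 165; no managers → C(11,8) = 165.
Add back selections omitting two groups (i.e. drawn from a single group): C(6,8) + C(5,8) + C(5,8) = 0.
By inclusion–exclusion: 12870 − 375 + 0 = 12495.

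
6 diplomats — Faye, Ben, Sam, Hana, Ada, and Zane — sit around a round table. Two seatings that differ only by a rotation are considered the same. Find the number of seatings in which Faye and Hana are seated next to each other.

Glue Faye and Hana into a block (2 internal orders). Seating 5 units around a circle gives (4)! arrangements.
So 2 × (4)! = 2 × 24 = 48.

48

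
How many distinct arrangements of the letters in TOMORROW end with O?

1260

Fix O in the last position and arrange the remaining 7 letters.
Those 7 letters have O appearing twice and R appearing twice, giving (7)!/(2!·2!) = 1260.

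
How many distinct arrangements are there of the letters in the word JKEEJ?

30

Letter multiplicities in JKEEJ: E×2, J×2, K×1.
Dividing 5! = 120 by 2!·2! = 4 for the repeated letters gives 30.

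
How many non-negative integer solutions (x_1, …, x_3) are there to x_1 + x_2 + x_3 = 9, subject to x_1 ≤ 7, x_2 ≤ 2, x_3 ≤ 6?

Without the upper bounds there are C(11,2) = 55 ways to split 9 among 3 variables.
Subtract solutions that violate a single cap (substitute x_i' = x_i − (cap_i+1)): x_1 ≥ 8 gives C(3,2) = 3; x_2 ≥ 3 gives C(8,2) = 28; x_3 ≥ 7 gives C(4,2) = 6. Together 37.
No two caps can be exceeded simultaneously, so the pair terms are all 0.
By inclusion–exclusion the count is 55 − 37 + 0 = 18.

18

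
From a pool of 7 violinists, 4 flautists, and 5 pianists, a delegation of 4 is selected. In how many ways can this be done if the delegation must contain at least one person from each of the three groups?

With no constraint there are C(16,4) = 1820 possible selections.
Selections missing a whole group: no violinists → C(9,4) = 126; no flautists → C(12,4) = 495; no pianists → C(11,4) = 330.
Add back selections omitting two groups (i.e. drawn from a single group): C(7,4) + C(4,4) + C(5,4) = 41.
By inclusion–exclusion: 1820 − 951 + 41 = 910.

910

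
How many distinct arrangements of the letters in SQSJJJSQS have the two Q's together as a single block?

280

Treat the 2 copies of Q as a single block. The multiset to arrange is then {QQ, J, J, J, S, S, S, S}, 8 items in all.
That gives (8)!/(4!·3!) = 280 arrangements.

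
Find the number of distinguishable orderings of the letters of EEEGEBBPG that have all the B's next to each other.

840

Treat the 2 copies of B as a single block. The multiset to arrange is then {BB, E, E, E, E, G, G, P}, 8 items in all.
That gives (8)!/(4!·2!) = 840 arrangements.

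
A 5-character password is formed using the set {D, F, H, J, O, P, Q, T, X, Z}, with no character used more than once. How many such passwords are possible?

30240

With no repetition, fill the 5 characters in order: 10 choices, then 9, down to 6.
That product is 10 × 9 × 8 × 7 × 6 = 30240.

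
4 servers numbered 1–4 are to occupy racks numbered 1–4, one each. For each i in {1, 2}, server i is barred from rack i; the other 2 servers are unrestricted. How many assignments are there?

Let Aᵢ (for i ∈ {1, 2}) be the placements that put server i in its forbidden rack. Any j of these fix j positions, leaving (4−j)! ways to fill the rest, and there are C(2,j) ways to pick which j.
By inclusion–exclusion, the number of valid placements is Σ_{j=0}^{2} (−1)^j C(2,j)·(4−j)!.
Computing: 24 − 12 + 2 = 14.

14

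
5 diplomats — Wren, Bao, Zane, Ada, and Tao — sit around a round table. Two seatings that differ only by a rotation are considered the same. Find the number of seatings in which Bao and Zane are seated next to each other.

Treat {Bao, Zane} as one unit (2 internal orders) and seat the resulting 4 units around the table: (3)! circular arrangements.
So 2 × (3)! = 2 × 6 = 12.

12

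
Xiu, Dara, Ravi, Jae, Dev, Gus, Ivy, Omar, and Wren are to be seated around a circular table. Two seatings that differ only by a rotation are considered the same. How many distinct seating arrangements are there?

40320

Seat Xiu anywhere (absorbing the rotational symmetry), then permute the other 8: (8)! = 40320.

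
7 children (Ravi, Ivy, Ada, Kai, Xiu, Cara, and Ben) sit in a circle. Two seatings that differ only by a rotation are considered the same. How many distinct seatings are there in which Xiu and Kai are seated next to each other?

Treat {Xiu, Kai} as one unit (2 internal orders) and seat the resulting 6 units around the table: (5)! circular arrangements.
So 2 × (5)! = 2 × 120 = 240.

240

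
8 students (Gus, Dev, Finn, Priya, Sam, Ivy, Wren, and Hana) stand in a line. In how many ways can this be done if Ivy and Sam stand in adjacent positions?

Place the 6 others and the Ivy-Sam pair as 7 objects in a line; the pair has 2 internal arrangements.
That gives 2 × 7! = 2 × 5040 = 10080.

10080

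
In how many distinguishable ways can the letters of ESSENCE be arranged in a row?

420

Letter multiplicities in ESSENCE: C×1, E×3, N×1, S×2.
The number of distinct arrangements is 7!/(3!·2!) = 5040/12 = 420.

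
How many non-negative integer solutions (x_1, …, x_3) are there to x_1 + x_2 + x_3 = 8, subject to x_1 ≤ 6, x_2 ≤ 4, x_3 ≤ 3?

Ignoring the caps, the number of non-negative solutions to x_1+…+x_3 = 8 is C(10,2) = 45.
Subtract solutions that violate a single cap (substitute x_i' = x_i − (cap_i+1)): x_1 ≥ 7 gives C(3,2) = 3; x_2 ≥ 5 gives C(5,2) = 10; x_3 ≥ 4 gives C(6,2) = 15. Together 28.
No two caps can be exceeded simultaneously, so the pair terms are all 0.
By inclusion–exclusion the count is 45 − 28 + 0 = 17.

17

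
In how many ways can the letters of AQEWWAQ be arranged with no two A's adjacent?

Total arrangements of AQEWWAQ: 7!/(2!·2!·2!) = 630.
Arrangements with the A's together: treat AA as one letter, giving (6)!/(2!·2!) = 180.
Subtracting, 630 − 180 = 450 arrangements keep the A's apart.

450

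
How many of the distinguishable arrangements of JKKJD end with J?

12

With the last slot taken by J, it remains to arrange the other 4 letters (KKJD).
Those 4 letters have K appearing twice, giving (4)!/(2!) = 12.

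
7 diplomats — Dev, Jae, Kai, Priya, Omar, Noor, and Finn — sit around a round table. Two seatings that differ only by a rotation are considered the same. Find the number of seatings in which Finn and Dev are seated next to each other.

240

Glue Finn and Dev into a block (2 internal orders). Seating 6 units around a circle gives (5)! arrangements.
So 2 × (5)! = 2 × 120 = 240.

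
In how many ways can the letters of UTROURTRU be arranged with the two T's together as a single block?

Treat the 2 copies of T as a single block. The multiset to arrange is then {TT, O, R, R, R, U, U, U}, 8 items in all.
That gives (8)!/(3!·3!) = 1120 arrangements.

1120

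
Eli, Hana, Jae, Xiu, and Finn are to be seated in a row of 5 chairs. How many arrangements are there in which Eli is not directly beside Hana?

72

There are 5! = 120 arrangements in all. If Eli and Hana are adjacent, merging them into one block gives 2·(4)! = 48 arrangements.
Complementary counting: 120 − 48 = 72.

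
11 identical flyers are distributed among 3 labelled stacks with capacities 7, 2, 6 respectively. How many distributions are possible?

Ignoring the caps, the number of non-negative solutions to x_1+…+x_3 = 11 is C(13,2) = 78.
Subtract solutions that violate a single cap (substitute x_i' = x_i − (cap_i+1)): x_1 ≥ 8 gives C(5,2) = 10; x_2 ≥ 3 gives C(10,2) = 45; x_3 ≥ 7 gives C(6,2) = 15. Together 70.
Add back pairs where two caps are both exceeded: 1 + 0 + 3 = 4.
By inclusion–exclusion the count is 78 − 70 + 4 = 12.

12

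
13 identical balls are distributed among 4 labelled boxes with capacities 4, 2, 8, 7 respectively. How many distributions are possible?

89

Ignoring the caps, the number of non-negative solutions to x_1+…+x_4 = 13 is C(16,3) = 560.
Subtract solutions that violate a single cap (substitute x_i' = x_i − (cap_i+1)): x_1 ≥ 5 gives C(11,3) = 165; x_2 ≥ 3 gives C(13,3) = 286; x_3 ≥ 9 gives C(7,3) = 35; x_4 ≥ 8 gives C(8,3) = 56. Together 542.
Add back pairs where two caps are both exceeded: 56 + 0 + 1 + 4 + 10 + 0 = 71.
By inclusion–exclusion the count is 560 − 542 + 71 = 89.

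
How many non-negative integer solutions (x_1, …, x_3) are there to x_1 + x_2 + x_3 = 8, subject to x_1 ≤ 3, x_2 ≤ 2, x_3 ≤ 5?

Ignoring the caps, the number of non-negative solutions to x_1+…+x_3 = 8 is C(10,2) = 45.
Subtract solutions that violate a single cap (substitute x_i' = x_i − (cap_i+1)): x_1 ≥ 4 gives C(6,2) = 15; x_2 ≥ 3 gives C(7,2) = 21; x_3 ≥ 6 gives C(4,2) = 6. Together 42.
Add back pairs where two caps are both exceeded: 3 + 0 + 0 = 3.
By inclusion–exclusion the count is 45 − 42 + 3 = 6.

6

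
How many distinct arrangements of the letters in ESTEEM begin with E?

Fix E in the first position and arrange the remaining 5 letters.
Those 5 letters have E appearing twice, giving (5)!/(2!) = 60.

60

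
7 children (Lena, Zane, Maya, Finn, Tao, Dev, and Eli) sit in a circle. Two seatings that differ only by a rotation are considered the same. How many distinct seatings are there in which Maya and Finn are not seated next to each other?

480

All circular seatings of 7 people number (6)! = 720.
Those with Maya next to Finn: fuse the pair into one unit and seat 6 units around a circle — 2·(5)! = 240.
Subtracting, 720 − 240 = 480.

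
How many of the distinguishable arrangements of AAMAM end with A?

With the last slot taken by A, it remains to arrange the other 4 letters (AMAM).
Those 4 letters have A appearing twice and M appearing twice, giving (4)!/(2!·2!) = 6.

6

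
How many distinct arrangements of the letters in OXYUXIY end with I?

180

With the last slot taken by I, it remains to arrange the other 6 letters (OXYUXY).
Those 6 letters have X appearing twice and Y appearing twice, giving (6)!/(2!·2!) = 180.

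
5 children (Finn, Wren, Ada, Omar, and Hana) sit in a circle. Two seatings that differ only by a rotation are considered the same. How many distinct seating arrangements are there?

Fix one person's seat to break rotational symmetry; the remaining 4 people can be arranged in (4)! = 24 ways.

24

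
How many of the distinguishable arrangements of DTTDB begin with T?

Fix T in the first position and arrange the remaining 4 letters.
Those 4 letters have D appearing twice, giving (4)!/(2!) = 12.

12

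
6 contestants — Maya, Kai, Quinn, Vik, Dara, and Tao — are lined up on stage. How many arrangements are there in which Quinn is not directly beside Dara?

Of the 6! = 720 arrangements, those with Quinn and Dara adjacent number 2 × 5! = 240 (treat the pair as a block with 2 internal orders).
Complementary counting: 720 − 240 = 480.

480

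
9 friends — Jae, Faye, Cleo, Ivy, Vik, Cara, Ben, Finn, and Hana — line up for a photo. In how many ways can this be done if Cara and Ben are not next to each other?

282240

There are 9! = 362880 arrangements in all. If Cara and Ben are adjacent, merging them into one block gives 2·(8)! = 80640 arrangements.
So 362880 − 80640 = 282240 arrangements keep them apart.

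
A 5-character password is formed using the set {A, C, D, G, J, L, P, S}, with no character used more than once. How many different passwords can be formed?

6720

Choose and order 5 of the 8 symbols: the first character has 8 options, the next 7, and so on down to 4.
8 × 7 × 6 × 5 × 4 = 6720.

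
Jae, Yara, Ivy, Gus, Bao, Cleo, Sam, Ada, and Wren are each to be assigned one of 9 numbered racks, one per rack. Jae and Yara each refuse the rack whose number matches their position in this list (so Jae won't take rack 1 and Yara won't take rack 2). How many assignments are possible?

Let Aᵢ (for i ∈ {1, 2}) be the placements that put person i in their forbidden rack. Any j of these fix j positions, leaving (9−j)! ways to fill the rest, and there are C(2,j) ways to pick which j.
By inclusion–exclusion, the number of valid placements is Σ_{j=0}^{2} (−1)^j C(2,j)·(9−j)!.
Computing: 362880 − 80640 + 5040 = 287280.

287280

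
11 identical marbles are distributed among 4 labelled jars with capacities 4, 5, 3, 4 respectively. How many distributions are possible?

50

By stars and bars, unrestricted non-negative solutions to x_1+…+x_4 = 11 number C(11+3,3) = 364.
Subtract solutions that violate a single cap (substitute x_i' = x_i − (cap_i+1)): x_1 ≥ 5 gives C(9,3) = 84; x_2 ≥ 6 gives C(8,3) = 56; x_3 ≥ 4 gives C(10,3) = 120; x_4 ≥ 5 gives C(9,3) = 84. Together 344.
Add back pairs where two caps are both exceeded: 1 + 10 + 4 + 4 + 1 + 10 = 30.
By inclusion–exclusion the count is 364 − 344 + 30 = 50.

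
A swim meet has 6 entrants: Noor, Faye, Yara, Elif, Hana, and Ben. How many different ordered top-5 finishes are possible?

720

This is an ordered selection of 5 from 6: P(6,5).
That gives 6 × 5 × 4 × 3 × 2 = 720.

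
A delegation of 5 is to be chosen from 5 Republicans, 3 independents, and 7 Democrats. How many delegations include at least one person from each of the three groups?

1925

Total 5-person selections from all 15: C(15,5) = 3003.
Selections missing a whole group: no Republicans → C(10,5) = 252; no independents → C(12,5) = 792; no Democrats → C(8,5) = 56.
Add back selections omitting two groups (i.e. drawn from a single group): C(5,5) + C(3,5) + C(7,5) = 22.
By inclusion–exclusion: 3003 − 1100 + 22 = 1925.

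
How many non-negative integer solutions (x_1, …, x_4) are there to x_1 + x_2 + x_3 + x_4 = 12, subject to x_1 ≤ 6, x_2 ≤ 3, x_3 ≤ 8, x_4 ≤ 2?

Without the upper bounds there are C(15,3) = 455 ways to split 12 among 4 variables.
Subtract solutions that violate a single cap (substitute x_i' = x_i − (cap_i+1)): x_1 ≥ 7 gives C(8,3) = 56; x_2 ≥ 4 gives C(11,3) = 165; x_3 ≥ 9 gives C(6,3) = 20; x_4 ≥ 3 gives C(12,3) = 220. Together 461.
Add back pairs where two caps are both exceeded: 4 + 0 + 10 + 0 + 56 + 1 = 71.
By inclusion–exclusion the count is 455 − 461 + 71 = 65.

65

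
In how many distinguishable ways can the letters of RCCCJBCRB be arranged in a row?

3780

RCCCJBCRB has 9 letters with B appearing twice, C appearing 4 times, and R appearing twice.
Dividing 9! = 362880 by 4!·2!·2! = 96 for the repeated letters gives 3780.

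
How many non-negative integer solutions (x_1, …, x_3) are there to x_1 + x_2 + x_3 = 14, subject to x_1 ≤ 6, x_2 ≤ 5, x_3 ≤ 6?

Ignoring the caps, the number of non-negative solutions to x_1+…+x_3 = 14 is C(16,2) = 120.
Subtract solutions that violate a single cap (substitute x_i' = x_i − (cap_i+1)): x_1 ≥ 7 gives C(9,2) = 36; x_2 ≥ 6 gives C(10,2) = 45; x_3 ≥ 7 gives C(9,2) = 36. Together 117.
Add back pairs where two caps are both exceeded: 3 + 1 + 3 = 7.
By inclusion–exclusion the count is 120 − 117 + 7 = 10.

10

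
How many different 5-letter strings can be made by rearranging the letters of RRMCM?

The 5 letters of RRMCM have repeats: M appearing twice and R appearing twice.
Dividing 5! = 120 by 2!·2! = 4 for the repeated letters gives 30.

30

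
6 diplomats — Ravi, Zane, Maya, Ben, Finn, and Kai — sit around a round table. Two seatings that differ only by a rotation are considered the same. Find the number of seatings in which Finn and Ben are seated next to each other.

48

Treat {Finn, Ben} as one unit (2 internal orders) and seat the resulting 5 units around the table: (4)! circular arrangements.
So 2 × (4)! = 2 × 24 = 48.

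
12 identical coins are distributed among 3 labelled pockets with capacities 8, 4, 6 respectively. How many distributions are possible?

25

Without the upper bounds there are C(14,2) = 91 ways to split 12 among 3 pockets.
Subtract solutions that violate a single cap (substitute x_i' = x_i − (cap_i+1)): x_1 ≥ 9 gives C(5,2) = 10; x_2 ≥ 5 gives C(9,2) = 36; x_3 ≥ 7 gives C(7,2) = 21. Together 67.
Add back pairs where two caps are both exceeded: 0 + 0 + 1 = 1.
By inclusion–exclusion the count is 91 − 67 + 1 = 25.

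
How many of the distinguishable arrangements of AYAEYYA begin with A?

Fix A in the first position and arrange the remaining 6 letters.
Those 6 letters have A appearing twice and Y appearing 3 times, giving (6)!/(3!·2!) = 60.

60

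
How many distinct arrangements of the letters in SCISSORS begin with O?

210

With the first slot taken by O, it remains to arrange the other 7 letters (SCISSRS).
Those 7 letters have S appearing 4 times, giving (7)!/(4!) = 210.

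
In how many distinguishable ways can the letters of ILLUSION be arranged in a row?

ILLUSION has 8 letters with I appearing twice and L appearing twice.
Dividing 8! = 40320 by 2!·2! = 4 for the repeated letters gives 10080.

10080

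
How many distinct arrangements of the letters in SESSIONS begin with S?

Fix S in the first position and arrange the remaining 7 letters.
Those 7 letters have S appearing 3 times, giving (7)!/(3!) = 840.

840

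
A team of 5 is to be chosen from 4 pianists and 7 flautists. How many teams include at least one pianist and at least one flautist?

Unrestricted: C(11,5) = 462 ways to pick any 5 of the 11.
Selections missing a whole group: no pianists → C(7,5) = 21; no flautists → C(4,5) = 0.
Both groups omitted at once is impossible, so 462 − 21 = 441.

441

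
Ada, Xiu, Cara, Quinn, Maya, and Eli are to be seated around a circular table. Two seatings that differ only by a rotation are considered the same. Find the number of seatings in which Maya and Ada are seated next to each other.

48

Glue Maya and Ada into a block (2 internal orders). Seating 5 units around a circle gives (4)! arrangements.
So 2 × (4)! = 2 × 24 = 48.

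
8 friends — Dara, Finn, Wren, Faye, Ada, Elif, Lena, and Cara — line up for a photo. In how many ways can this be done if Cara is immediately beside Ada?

Treat {Cara, Ada} as a single unit. There are 7 units to order, and the pair itself can be ordered 2 ways.
So the count is 2·(7)! = 10080.

10080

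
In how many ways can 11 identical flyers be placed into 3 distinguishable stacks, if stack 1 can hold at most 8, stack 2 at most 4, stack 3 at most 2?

Ignoring the caps, the number of non-negative solutions to x_1+…+x_3 = 11 is C(13,2) = 78.
Subtract solutions that violate a single cap (substitute x_i' = x_i − (cap_i+1)): x_1 ≥ 9 gives C(4,2) = 6; x_2 ≥ 5 gives C(8,2) = 28; x_3 ≥ 3 gives C(10,2) = 45. Together 79.
Add back pairs where two caps are both exceeded: 0 + 0 + 10 = 10.
By inclusion–exclusion the count is 78 − 79 + 10 = 9.

9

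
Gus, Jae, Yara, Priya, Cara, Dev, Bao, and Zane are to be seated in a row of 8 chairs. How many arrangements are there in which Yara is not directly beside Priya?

Of the 8! = 40320 arrangements, those with Yara and Priya adjacent number 2 × 7! = 10080 (treat the pair as a block with 2 internal orders).
So 40320 − 10080 = 30240 arrangements keep them apart.

30240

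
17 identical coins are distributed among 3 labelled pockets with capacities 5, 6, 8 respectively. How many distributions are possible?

Ignoring the caps, the number of non-negative solutions to x_1+…+x_3 = 17 is C(19,2) = 171.
Subtract solutions that violate a single cap (substitute x_i' = x_i − (cap_i+1)): x_1 ≥ 6 gives C(13,2) = 78; x_2 ≥ 7 gives C(12,2) = 66; x_3 ≥ 9 gives C(10,2) = 45. Together 189.
Add back pairs where two caps are both exceeded: 15 + 6 + 3 = 24.
By inclusion–exclusion the count is 171 − 189 + 24 = 6.

6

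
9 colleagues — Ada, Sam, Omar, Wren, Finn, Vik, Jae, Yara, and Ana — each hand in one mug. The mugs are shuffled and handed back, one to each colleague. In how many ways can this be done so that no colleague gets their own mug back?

133496

Let Aᵢ be the assignments in which colleague i gets their own mug. We want the size of the complement of A₁∪…∪A_9.
By inclusion–exclusion this is Σ_{j=0}^{9} (−1)^j C(9,j)·(9−j)!.
Computing: 362880 − 362880 + 181440 − 60480 + 15120 − 3024 + 504 − 72 + 9 − 1 = 133496.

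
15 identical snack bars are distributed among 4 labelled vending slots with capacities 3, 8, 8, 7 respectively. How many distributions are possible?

204

Without the upper bounds there are C(18,3) = 816 ways to split 15 among 4 vending slots.
Subtract solutions that violate a single cap (substitute x_i' = x_i − (cap_i+1)): x_1 ≥ 4 gives C(14,3) = 364; x_2 ≥ 9 gives C(9,3) = 84; x_3 ≥ 9 gives C(9,3) = 84; x_4 ≥ 8 gives C(10,3) = 120. Together 652.
Add back pairs where two caps are both exceeded: 10 + 10 + 20 + 0 + 0 + 0 = 40.
By inclusion–exclusion the count is 816 − 652 + 40 = 204.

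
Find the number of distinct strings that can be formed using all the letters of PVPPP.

5

The 5 letters of PVPPP have repeats: P appearing 4 times.
Dividing 5! = 120 by 4! = 24 for the repeated letters gives 5.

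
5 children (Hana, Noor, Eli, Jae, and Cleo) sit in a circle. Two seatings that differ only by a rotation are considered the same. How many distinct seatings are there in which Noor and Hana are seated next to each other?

Glue Noor and Hana into a block (2 internal orders). Seating 4 units around a circle gives (3)! arrangements.
So 2 × (3)! = 2 × 6 = 12.

12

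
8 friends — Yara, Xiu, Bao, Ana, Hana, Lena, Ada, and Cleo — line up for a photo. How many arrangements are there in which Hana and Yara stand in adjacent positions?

10080

Treat {Hana, Yara} as a single unit. There are 7 units to order, and the pair itself can be ordered 2 ways.
So the count is 2·(7)! = 10080.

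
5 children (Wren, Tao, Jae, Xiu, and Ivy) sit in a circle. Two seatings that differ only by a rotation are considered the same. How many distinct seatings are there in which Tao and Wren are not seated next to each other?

12

All circular seatings of 5 people number (4)! = 24.
Those with Tao next to Wren: fuse the pair into one unit and seat 4 units around a circle — 2·(3)! = 12.
Subtracting, 24 − 12 = 12.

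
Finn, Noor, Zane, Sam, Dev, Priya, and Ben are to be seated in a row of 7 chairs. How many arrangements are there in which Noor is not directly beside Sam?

3600

There are 7! = 5040 arrangements in all. If Noor and Sam are adjacent, merging them into one block gives 2·(6)! = 1440 arrangements.
So 5040 − 1440 = 3600 arrangements keep them apart.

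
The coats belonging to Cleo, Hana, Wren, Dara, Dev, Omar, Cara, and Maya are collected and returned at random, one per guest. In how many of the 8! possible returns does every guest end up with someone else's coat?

14833

Count assignments avoiding every fixed point. For any j of the 8 guests fixed to their own coat, the other 8−j can be arranged in (8−j)! ways.
By inclusion–exclusion this is Σ_{j=0}^{8} (−1)^j C(8,j)·(8−j)!.
Computing: 40320 − 40320 + 20160 − 6720 + 1680 − 336 + 56 − 8 + 1 = 14833.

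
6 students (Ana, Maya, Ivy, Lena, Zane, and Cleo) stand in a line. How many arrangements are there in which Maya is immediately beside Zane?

Place the 4 others and the Maya-Zane pair as 5 objects in a line; the pair has 2 internal arrangements.
So the count is 2·(5)! = 240.

240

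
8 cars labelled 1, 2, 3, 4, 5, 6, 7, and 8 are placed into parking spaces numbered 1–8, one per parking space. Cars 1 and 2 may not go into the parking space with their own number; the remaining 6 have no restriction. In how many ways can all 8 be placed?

30960

Let Aᵢ (for i ∈ {1, 2}) be the placements that put car i in its forbidden parking space. Any j of these fix j positions, leaving (8−j)! ways to fill the rest, and there are C(2,j) ways to pick which j.
By inclusion–exclusion, the number of valid placements is Σ_{j=0}^{2} (−1)^j C(2,j)·(8−j)!.
Computing: 40320 − 10080 + 720 = 30960.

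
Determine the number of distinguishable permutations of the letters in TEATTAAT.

The 8 letters of TEATTAAT have repeats: A appearing 3 times and T appearing 4 times.
So there are 8! / (4!·3!) = 280 distinguishable arrangements.

280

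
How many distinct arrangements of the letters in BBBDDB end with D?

5

Fix D in the last position and arrange the remaining 5 letters.
Those 5 letters have B appearing 4 times, giving (5)!/(4!) = 5.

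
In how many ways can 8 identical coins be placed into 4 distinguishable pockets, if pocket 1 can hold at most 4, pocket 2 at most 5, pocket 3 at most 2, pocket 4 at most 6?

76

Ignoring the caps, the number of non-negative solutions to x_1+…+x_4 = 8 is C(11,3) = 165.
Subtract solutions that violate a single cap (substitute x_i' = x_i − (cap_i+1)): x_1 ≥ 5 gives C(6,3) = 20; x_2 ≥ 6 gives C(5,3) = 10; x_3 ≥ 3 gives C(8,3) = 56; x_4 ≥ 7 gives C(4,3) = 4. Together 90.
Add back pairs where two caps are both exceeded: 0 + 1 + 0 + 0 + 0 + 0 = 1.
By inclusion–exclusion the count is 165 − 90 + 1 = 76.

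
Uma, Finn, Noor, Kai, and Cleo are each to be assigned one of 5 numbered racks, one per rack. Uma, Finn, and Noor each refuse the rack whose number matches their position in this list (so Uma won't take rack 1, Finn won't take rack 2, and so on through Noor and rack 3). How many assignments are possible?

Let Aᵢ (for i ∈ {1, 2, 3}) be the placements that put person i in their forbidden rack. Any j of these fix j positions, leaving (5−j)! ways to fill the rest, and there are C(3,j) ways to pick which j.
By inclusion–exclusion, the number of valid placements is Σ_{j=0}^{3} (−1)^j C(3,j)·(5−j)!.
Computing: 120 − 72 + 18 − 2 = 64.

64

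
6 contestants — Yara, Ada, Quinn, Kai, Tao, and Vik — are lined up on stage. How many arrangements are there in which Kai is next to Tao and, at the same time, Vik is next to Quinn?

96

Treat {Kai,Tao} as one block (2 orders) and {Vik,Quinn} as another (2 orders).
That leaves 4 units to arrange: 2 × 2 × 4! = 4 × 24 = 96.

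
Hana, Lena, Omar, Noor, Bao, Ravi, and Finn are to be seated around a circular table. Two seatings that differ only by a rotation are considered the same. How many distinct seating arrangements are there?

720

Seat Hana anywhere (absorbing the rotational symmetry), then permute the other 6: (6)! = 720.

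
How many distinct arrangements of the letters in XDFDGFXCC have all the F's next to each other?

5040

Treat the 2 copies of F as a single block. The multiset to arrange is then {FF, C, C, D, D, G, X, X}, 8 items in all.
That gives (8)!/(2!·2!·2!) = 5040 arrangements.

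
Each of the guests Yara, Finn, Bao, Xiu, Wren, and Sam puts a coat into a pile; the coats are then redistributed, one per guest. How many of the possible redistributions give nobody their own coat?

Let Aᵢ be the assignments in which guest i gets their own coat. We want the size of the complement of A₁∪…∪A_6.
By inclusion–exclusion this is Σ_{j=0}^{6} (−1)^j C(6,j)·(6−j)!.
Computing: 720 − 720 + 360 − 120 + 30 − 6 + 1 = 265.

265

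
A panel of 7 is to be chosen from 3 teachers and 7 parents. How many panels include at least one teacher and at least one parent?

119

Unrestricted: C(10,7) = 120 ways to pick any 7 of the 10.
Selections missing a whole group: no teachers → C(7,7) = 1; no parents → C(3,7) = 0.
Both groups omitted at once is impossible, so 120 − 1 = 119.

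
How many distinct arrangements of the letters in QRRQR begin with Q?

Fix Q in the first position and arrange the remaining 4 letters.
Those 4 letters have R appearing 3 times, giving (4)!/(3!) = 4.

4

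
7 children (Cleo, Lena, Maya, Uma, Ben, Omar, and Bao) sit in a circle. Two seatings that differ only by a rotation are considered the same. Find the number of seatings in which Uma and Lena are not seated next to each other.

480

Without the restriction there are (6)! = 720 seatings.
Those with Uma next to Lena: fuse the pair into one unit and seat 6 units around a circle — 2·(5)! = 240.
Subtracting, 720 − 240 = 480.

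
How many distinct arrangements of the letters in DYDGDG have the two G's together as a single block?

Treat the 2 copies of G as a single block. The multiset to arrange is then {GG, D, D, D, Y}, 5 items in all.
That gives (5)!/(3!) = 20 arrangements.

20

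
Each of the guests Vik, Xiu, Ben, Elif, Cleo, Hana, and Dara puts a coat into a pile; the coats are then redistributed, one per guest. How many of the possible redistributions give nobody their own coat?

This is the derangement count D_7: permutations of 7 items with no fixed point.
By inclusion–exclusion this is Σ_{j=0}^{7} (−1)^j C(7,j)·(7−j)!.
Computing: 5040 − 5040 + 2520 − 840 + 210 − 42 + 7 − 1 = 1854.

1854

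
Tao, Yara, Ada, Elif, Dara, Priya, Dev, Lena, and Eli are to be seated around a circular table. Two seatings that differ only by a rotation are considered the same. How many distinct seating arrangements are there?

Around a circle, 9 distinct people have 9!/9 = (8)! = 40320 rotationally distinct seatings.

40320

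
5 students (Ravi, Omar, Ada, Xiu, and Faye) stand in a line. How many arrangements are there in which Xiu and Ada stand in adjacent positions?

Glue Xiu and Ada into one block (2 internal orders), leaving 4 units to arrange in a row.
So the count is 2·(4)! = 48.

48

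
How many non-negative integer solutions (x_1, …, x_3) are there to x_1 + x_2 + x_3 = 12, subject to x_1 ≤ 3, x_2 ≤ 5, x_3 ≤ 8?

Without the upper bounds there are C(14,2) = 91 ways to split 12 among 3 variables.
Subtract solutions that violate a single cap (substitute x_i' = x_i − (cap_i+1)): x_1 ≥ 4 gives C(10,2) = 45; x_2 ≥ 6 gives C(8,2) = 28; x_3 ≥ 9 gives C(5,2) = 10. Together 83.
Add back pairs where two caps are both exceeded: 6 + 0 + 0 = 6.
By inclusion–exclusion the count is 91 − 83 + 6 = 14.

14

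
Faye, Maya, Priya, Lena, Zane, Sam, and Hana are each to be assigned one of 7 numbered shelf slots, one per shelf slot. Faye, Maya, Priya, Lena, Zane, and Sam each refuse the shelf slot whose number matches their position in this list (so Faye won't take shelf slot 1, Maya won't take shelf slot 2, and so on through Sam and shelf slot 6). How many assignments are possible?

2119

Let Aᵢ (for 1 ≤ i ≤ 6) be the placements that put person i in their forbidden shelf slot. Any j of these fix j positions, leaving (7−j)! ways to fill the rest, and there are C(6,j) ways to pick which j.
By inclusion–exclusion, the number of valid placements is Σ_{j=0}^{6} (−1)^j C(6,j)·(7−j)!.
Computing: 5040 − 4320 + 1800 − 480 + 90 − 12 + 1 = 2119.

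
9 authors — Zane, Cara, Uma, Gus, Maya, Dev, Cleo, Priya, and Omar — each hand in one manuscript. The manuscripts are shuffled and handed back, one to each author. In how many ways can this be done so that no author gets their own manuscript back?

This is the derangement count D_9: permutations of 9 items with no fixed point.
By inclusion–exclusion this is Σ_{j=0}^{9} (−1)^j C(9,j)·(9−j)!.
Computing: 362880 − 362880 + 181440 − 60480 + 15120 − 3024 + 504 − 72 + 9 − 1 = 133496.

133496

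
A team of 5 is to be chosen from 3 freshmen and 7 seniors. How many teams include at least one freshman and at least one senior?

Unrestricted: C(10,5) = 252 ways to pick any 5 of the 10.
Selections missing a whole group: no freshmen → C(7,5) = 21; no seniors → C(3,5) = 0.
Both groups omitted at once is impossible, so 252 − 21 = 231.

231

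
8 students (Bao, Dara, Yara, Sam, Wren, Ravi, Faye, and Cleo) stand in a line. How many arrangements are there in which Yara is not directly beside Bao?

30240

Of the 8! = 40320 arrangements, those with Yara and Bao adjacent number 2 × 7! = 10080 (treat the pair as a block with 2 internal orders).
So 40320 − 10080 = 30240 arrangements keep them apart.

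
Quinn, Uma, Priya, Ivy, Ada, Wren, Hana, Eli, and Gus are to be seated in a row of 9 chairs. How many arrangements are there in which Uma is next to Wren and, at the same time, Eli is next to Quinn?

Treat {Uma,Wren} as one block (2 orders) and {Eli,Quinn} as another (2 orders).
That leaves 7 units to arrange: 2 × 2 × 7! = 4 × 5040 = 20160.

20160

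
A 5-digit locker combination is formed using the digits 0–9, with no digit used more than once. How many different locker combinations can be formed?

30240

With no repetition, fill the 5 digits in order: 10 choices, then 9, down to 6.
That product is 10 × 9 × 8 × 7 × 6 = 30240.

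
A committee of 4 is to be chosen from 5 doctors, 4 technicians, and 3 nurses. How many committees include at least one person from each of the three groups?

270

Total 4-person selections from all 12: C(12,4) = 495.
Selections missing a whole group: no doctors → C(7,4) = 35; no technicians → C(8,4) = 70; no nurses → C(9,4) = 126.
Add back selections omitting two groups (i.e. drawn from a single group): C(5,4) + C(4,4) + C(3,4) = 6.
By inclusion–exclusion: 495 − 231 + 6 = 270.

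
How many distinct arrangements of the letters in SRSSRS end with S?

10

With the last slot taken by S, it remains to arrange the other 5 letters (RSSRS).
Those 5 letters have R appearing twice and S appearing 3 times, giving (5)!/(3!·2!) = 10.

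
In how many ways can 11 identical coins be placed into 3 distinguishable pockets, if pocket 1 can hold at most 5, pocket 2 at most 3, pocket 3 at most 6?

10

Without the upper bounds there are C(13,2) = 78 ways to split 11 among 3 pockets.
Subtract solutions that violate a single cap (substitute x_i' = x_i − (cap_i+1)): x_1 ≥ 6 gives C(7,2) = 21; x_2 ≥ 4 gives C(9,2) = 36; x_3 ≥ 7 gives C(6,2) = 15. Together 72.
Add back pairs where two caps are both exceeded: 3 + 0 + 1 = 4.
By inclusion–exclusion the count is 78 − 72 + 4 = 10.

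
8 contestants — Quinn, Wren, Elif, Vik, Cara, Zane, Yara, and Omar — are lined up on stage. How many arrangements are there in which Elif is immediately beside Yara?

10080

Treat {Elif, Yara} as a single unit. There are 7 units to order, and the pair itself can be ordered 2 ways.
That gives 2 × 7! = 2 × 5040 = 10080.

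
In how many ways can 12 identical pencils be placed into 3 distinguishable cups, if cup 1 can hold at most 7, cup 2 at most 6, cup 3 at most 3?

14

Without the upper bounds there are C(14,2) = 91 ways to split 12 among 3 cups.
Subtract solutions that violate a single cap (substitute x_i' = x_i − (cap_i+1)): x_1 ≥ 8 gives C(6,2) = 15; x_2 ≥ 7 gives C(7,2) = 21; x_3 ≥ 4 gives C(10,2) = 45. Together 81.
Add back pairs where two caps are both exceeded: 0 + 1 + 3 = 4.
By inclusion–exclusion the count is 91 − 81 + 4 = 14.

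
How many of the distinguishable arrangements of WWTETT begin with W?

Fix W in the first position and arrange the remaining 5 letters.
Those 5 letters have T appearing 3 times, giving (5)!/(3!) = 20.

20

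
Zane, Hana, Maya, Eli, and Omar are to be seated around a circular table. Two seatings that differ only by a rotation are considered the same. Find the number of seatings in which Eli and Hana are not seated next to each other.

12

All circular seatings of 5 people number (4)! = 24.
Seatings with Eli beside Hana: treat them as a block with 2 internal orders, giving 2 × (3)! = 12.
Subtracting, 24 − 12 = 12.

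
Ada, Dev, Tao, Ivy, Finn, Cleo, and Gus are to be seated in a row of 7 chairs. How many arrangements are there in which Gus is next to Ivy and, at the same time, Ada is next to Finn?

Treat {Gus,Ivy} as one block (2 orders) and {Ada,Finn} as another (2 orders).
That leaves 5 units to arrange: 2 × 2 × 5! = 4 × 120 = 480.

480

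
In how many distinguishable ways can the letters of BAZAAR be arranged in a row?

120

BAZAAR has 6 letters with A appearing 3 times.
The number of distinct arrangements is 6!/(3!) = 720/6 = 120.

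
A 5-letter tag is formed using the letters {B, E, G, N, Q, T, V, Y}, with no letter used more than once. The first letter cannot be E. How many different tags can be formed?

The first letter has 8−1 = 7 choices (anything except E).
The remaining 4 letters are filled from the other 7 symbols without repetition: 7 × 6 × 5 × 4 = 840.
Total: 7 × 840 = 5880.

5880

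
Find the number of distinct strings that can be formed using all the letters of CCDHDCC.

Letter multiplicities in CCDHDCC: C×4, D×2, H×1.
Dividing 7! = 5040 by 4!·2! = 48 for the repeated letters gives 105.

105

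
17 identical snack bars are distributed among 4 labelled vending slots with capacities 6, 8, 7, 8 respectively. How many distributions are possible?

324

Ignoring the caps, the number of non-negative solutions to x_1+…+x_4 = 17 is C(20,3) = 1140.
Subtract solutions that violate a single cap (substitute x_i' = x_i − (cap_i+1)): x_1 ≥ 7 gives C(13,3) = 286; x_2 ≥ 9 gives C(11,3) = 165; x_3 ≥ 8 gives C(12,3) = 220; x_4 ≥ 9 gives C(11,3) = 165. Together 836.
Add back pairs where two caps are both exceeded: 4 + 10 + 4 + 1 + 0 + 1 = 20.
By inclusion–exclusion the count is 1140 − 836 + 20 = 324.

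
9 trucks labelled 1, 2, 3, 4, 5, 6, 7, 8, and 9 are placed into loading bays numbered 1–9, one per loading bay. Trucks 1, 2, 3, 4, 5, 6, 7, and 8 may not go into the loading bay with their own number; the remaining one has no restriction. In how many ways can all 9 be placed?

Let Aᵢ (for 1 ≤ i ≤ 8) be the placements that put truck i in its forbidden loading bay. Any j of these fix j positions, leaving (9−j)! ways to fill the rest, and there are C(8,j) ways to pick which j.
By inclusion–exclusion, the number of valid placements is Σ_{j=0}^{8} (−1)^j C(8,j)·(9−j)!.
Computing: 362880 − 322560 + 141120 − 40320 + 8400 − 1344 + 168 − 16 + 1 = 148329.

148329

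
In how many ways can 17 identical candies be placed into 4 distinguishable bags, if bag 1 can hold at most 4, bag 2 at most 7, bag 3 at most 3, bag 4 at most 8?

Without the upper bounds there are C(20,3) = 1140 ways to split 17 among 4 bags.
Subtract solutions that violate a single cap (substitute x_i' = x_i − (cap_i+1)): x_1 ≥ 5 gives C(15,3) = 455; x_2 ≥ 8 gives C(12,3) = 220; x_3 ≥ 4 gives C(16,3) = 560; x_4 ≥ 9 gives C(11,3) = 165. Together 1400.
Add back pairs where two caps are both exceeded: 35 + 165 + 20 + 56 + 1 + 35 = 312.
Subtract triples: 1 + 0 + 0 + 0 = 1.
By inclusion–exclusion the count is 1140 − 1400 + 312 − 1 = 51.

51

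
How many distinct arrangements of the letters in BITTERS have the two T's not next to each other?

1800

There are 7!/(2!) = 2520 arrangements of BITTERS in total.
If the two T's are adjacent, glue them into one block, leaving 6 items to arrange: (6)! = 720 ways.
Subtracting, 2520 − 720 = 1800 arrangements keep the T's apart.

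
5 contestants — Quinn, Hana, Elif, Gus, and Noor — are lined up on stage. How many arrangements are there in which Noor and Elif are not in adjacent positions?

72

Of the 5! = 120 arrangements, those with Noor and Elif adjacent number 2 × 4! = 48 (treat the pair as a block with 2 internal orders).
So 120 − 48 = 72 arrangements keep them apart.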